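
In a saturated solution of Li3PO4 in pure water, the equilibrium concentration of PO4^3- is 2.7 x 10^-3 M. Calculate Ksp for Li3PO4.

Ksp ≈ 1.4 × 10^-9

Li3PO4(s) ⇌ 3 Li^+(aq) + PO4^3-(aq)
Stoichiometry gives [Li^+] = (3/1)[PO4^3-] = 8.10 x 10^-3 M.
Ksp = [Li^+]^3[PO4^3-]
Ksp = (8.10 × 10^-3)^3 × 2.7 × 10^-3 = 1.4 × 10^-9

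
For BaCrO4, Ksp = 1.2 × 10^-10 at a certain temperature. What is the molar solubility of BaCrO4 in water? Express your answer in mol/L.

BaCrO4(s) ⇌ Ba^2+ + CrO4^2-
Ksp = [Ba^2+][CrO4^2-]
With molar solubility s: [Ba^2+] = s, [CrO4^2-] = s.
Ksp = s^2
s = √(1.2 × 10^-10) = 1.1 × 10^-5 M

1.1 × 10^-5 M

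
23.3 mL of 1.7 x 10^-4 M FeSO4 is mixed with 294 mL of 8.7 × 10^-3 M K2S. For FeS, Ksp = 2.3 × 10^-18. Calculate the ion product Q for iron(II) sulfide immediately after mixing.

Total volume = 23.3 + 294 = 317.3 mL.
[Fe^2+] = 1.7 x 10^-4 × (23.3/317.3) = 1.25 × 10^-5 M
[S^2-] = 8.7 × 10^-3 × (294/317.3) = 8.06 x 10^-3 M
FeS(s) ⇌ Fe^2+(aq) + S^2-(aq), so Q = [Fe^2+][S^2-]
Q = (1.25 × 10^-5)(8.06 x 10^-3) = 1.0 x 10^-7
Q > Ksp, so FeS will precipitate.

1.0e-7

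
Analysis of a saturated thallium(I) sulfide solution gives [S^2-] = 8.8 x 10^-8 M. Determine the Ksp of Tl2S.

Ksp ≈ 2.7 × 10^-21

Tl2S(s) <=> 2 Tl^+(aq) + S^2-(aq)
Stoichiometry gives [Tl^+] = (2/1)[S^2-] = 1.76 × 10^-7 M.
Ksp = [Tl^+]^2[S^2-]
Ksp = (1.76 × 10^-7)^2 × 8.8 x 10^-8 = 2.7 × 10^-21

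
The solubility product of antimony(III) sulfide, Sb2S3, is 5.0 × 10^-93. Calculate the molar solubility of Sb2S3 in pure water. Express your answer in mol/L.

s ≈ 1.4 x 10^-19 M

Sb2S3(s) ⇌ 2 Sb^3+(aq) + 3 S^2-(aq)
Ksp = [Sb^3+]^2[S^2-]^3
For each mole of Sb2S3 that dissolves: [Sb^3+] = 2s, [S^2-] = 3s.
Substituting: Ksp = (2s)^2(3s)^3 = 108s^5
s = (5.0 × 10^-93 / 108)^(1/5) = 1.4 × 10^-19 M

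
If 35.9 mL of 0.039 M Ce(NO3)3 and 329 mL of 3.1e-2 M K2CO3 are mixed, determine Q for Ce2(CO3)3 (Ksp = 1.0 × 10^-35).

Total volume = 35.9 + 329 = 364.9 mL.
[Ce^3+] = 3.9 × 10^-2 × (35.9/364.9) = 3.84 × 10^-3 M
[CO3^2-] = 3.1 × 10^-2 × (329/364.9) = 2.80 × 10^-2 M
Ce2(CO3)3(s) ⇌ 2 Ce^3+(aq) + 3 CO3^2-(aq), so Q = [Ce^3+]^2[CO3^2-]^3
Q = (3.84 × 10^-3)^2(2.80 × 10^-2)^3 = 3.2 × 10^-10
Q > Ksp, so Ce2(CO3)3 will precipitate.

Q = 3.2 × 10^-10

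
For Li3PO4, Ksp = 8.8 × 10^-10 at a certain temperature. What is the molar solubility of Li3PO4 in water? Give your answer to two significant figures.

s = 2.4 × 10^-3 M

Li3PO4(s) ⇌ 3 Li^+ + PO4^3-
Ksp = [Li^+]^3[PO4^3-]
Let s = molar solubility. Then [Li^+] = 3s and [PO4^3-] = s.
Ksp = (3s)^3s = 27s^4
s^4 = 8.8 × 10^-10 / 27, so s = 2.4 x 10^-3 M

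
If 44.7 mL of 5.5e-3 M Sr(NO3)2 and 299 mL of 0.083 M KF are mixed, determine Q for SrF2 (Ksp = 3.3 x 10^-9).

Total volume = 44.7 + 299 = 343.7 mL.
[Sr^2+] = 5.5 × 10^-3 × (44.7/343.7) = 7.15 × 10^-4 M
[F^-] = 8.3 x 10^-2 × (299/343.7) = 7.22 × 10^-2 M
SrF2(s) ⇌ Sr^2+ + 2 F^-, so Q = [Sr^2+][F^-]^2
Q = (7.15 x 10^-4)(7.22 x 10^-2)^2 = 3.7 × 10^-6
Q > Ksp, so SrF2 will precipitate.

Q = 3.7 × 10^-6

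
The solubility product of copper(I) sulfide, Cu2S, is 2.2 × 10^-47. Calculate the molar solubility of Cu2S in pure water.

s = 1.8e-16 M

Cu2S(s) <=> 2 Cu^+(aq) + S^2-(aq)
Ksp = [Cu^+]^2[S^2-]
Let s = molar solubility. Then [Cu^+] = 2s and [S^2-] = s.
Ksp = (2s)^2s = 4s^3
s^3 = 2.2 × 10^-47 / 4, so s = 1.8 × 10^-16 M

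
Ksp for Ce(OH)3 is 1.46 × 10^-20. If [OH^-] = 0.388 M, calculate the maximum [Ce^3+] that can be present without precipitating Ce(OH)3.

[Ce^3+] = 2.50 x 10^-19 M

Ce(OH)3(s) ⇌ Ce^3+ + 3 OH^-
Ksp = [Ce^3+][OH^-]^3
Precipitation begins when Q = Ksp. With [OH^-] = 0.388 M:
1.46 × 10^-20 = (0.388)^3 × [Ce^3+]
[Ce^3+] = (1.46 × 10^-20 / 5.841 × 10^-2) = 2.50 x 10^-19 M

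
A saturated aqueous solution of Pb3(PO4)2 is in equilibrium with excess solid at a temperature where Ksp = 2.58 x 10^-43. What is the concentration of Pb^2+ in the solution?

[Pb^2+] ≈ 3.57 × 10^-9 M

Pb3(PO4)2(s) <=> 3 Pb^2+(aq) + 2 PO4^3-(aq)
Ksp = [Pb^2+]^3[PO4^3-]^2
If s mol/L of Pb3(PO4)2 dissolves, [Pb^2+] = 3s and [PO4^3-] = 2s.
So Ksp = (3s)^3 × (2s)^2 = 108s^5
s = (2.58 x 10^-43 / 108)^(1/5) = 1.190 × 10^-9 M
[Pb^2+] = 3s = 3.57 × 10^-9 M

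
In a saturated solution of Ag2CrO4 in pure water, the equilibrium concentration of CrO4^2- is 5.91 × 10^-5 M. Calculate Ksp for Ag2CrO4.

Ag2CrO4(s) ⇌ 2 Ag^+ + CrO4^2-
Stoichiometry gives [Ag^+] = (2/1)[CrO4^2-] = 1.182 × 10^-4 M.
Ksp = [Ag^+]^2[CrO4^2-]
Ksp = (1.182 × 10^-4)^2 × 5.91 x 10^-5 = 8.26 x 10^-13

Ksp ≈ 8.26 × 10^-13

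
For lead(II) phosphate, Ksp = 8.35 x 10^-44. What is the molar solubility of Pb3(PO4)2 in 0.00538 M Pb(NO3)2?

s ≈ 3.66 x 10^-19 M

Pb3(PO4)2(s) ⇌ 3 Pb^2+ + 2 PO4^3-
Ksp = [Pb^2+]^3[PO4^3-]^2
If s mol/L dissolves here, [Pb^2+] = 0.00538 + 3s ≈ 0.00538, [PO4^3-] = 2s (since Pb^2+ from Pb(NO3)2 dominates).
Ksp ≈ (0.00538)^3 × (2s)^2
s = 3.66 x 10^-19 M
Check: 3s = 1.1 x 10^-18 ≪ 0.00538, so the approximation is valid.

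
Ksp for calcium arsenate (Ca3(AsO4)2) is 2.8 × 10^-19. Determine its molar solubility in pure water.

Ca3(AsO4)2(s) ⇌ 3 Ca^2+(aq) + 2 AsO4^3-(aq)
Ksp = [Ca^2+]^3[AsO4^3-]^2
For each mole of Ca3(AsO4)2 that dissolves: [Ca^2+] = 3s, [AsO4^3-] = 2s.
Ksp = (3s)^3(2s)^2 = 108s^5
Solving, s = (2.8 × 10^-19/108)^(1/5) = 7.6 × 10^-5 M

7.6 x 10^-5 M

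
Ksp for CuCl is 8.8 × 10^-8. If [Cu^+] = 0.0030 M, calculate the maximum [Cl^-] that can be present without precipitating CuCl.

CuCl(s) ⇌ Cu^+ + Cl^-
Ksp = [Cu^+][Cl^-]
Precipitation begins when Q = Ksp. With [Cu^+] = 0.0030 M:
8.8 × 10^-8 = (0.0030) × [Cl^-]
[Cl^-] = (8.8 × 10^-8 / 3.0 x 10^-3) = 2.9 × 10^-5 M

[Cl^-] ≈ 2.9 × 10^-5 M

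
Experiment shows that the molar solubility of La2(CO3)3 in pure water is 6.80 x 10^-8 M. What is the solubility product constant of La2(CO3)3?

La2(CO3)3(s) ⇌ 2 La^3+(aq) + 3 CO3^2-(aq)
Let s = molar solubility. Then [La^3+] = 2s and [CO3^2-] = 3s.
Ksp = [La^3+]^2[CO3^2-]^3
Substituting: Ksp = (2s)^2(3s)^3 = 108s^5
With s = 6.80 × 10^-8: Ksp = 1.57 x 10^-34

Ksp ≈ 1.57e-34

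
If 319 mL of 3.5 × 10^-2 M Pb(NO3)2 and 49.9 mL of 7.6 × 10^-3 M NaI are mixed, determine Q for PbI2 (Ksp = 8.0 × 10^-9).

Total volume = 319 + 49.9 = 368.9 mL.
[Pb^2+] = 3.5 × 10^-2 × (319/368.9) = 3.03 × 10^-2 M
[I^-] = 7.6 × 10^-3 × (49.9/368.9) = 1.03 x 10^-3 M
PbI2(s) ⇌ Pb^2+(aq) + 2 I^-(aq), so Q = [Pb^2+][I^-]^2
Q = (3.03 × 10^-2)(1.03 x 10^-3)^2 = 3.2 × 10^-8
Q > Ksp, so PbI2 will precipitate.

3.2e-8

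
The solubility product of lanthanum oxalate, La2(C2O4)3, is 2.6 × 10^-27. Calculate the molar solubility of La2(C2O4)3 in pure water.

La2(C2O4)3(s) <=> 2 La^3+(aq) + 3 C2O4^2-(aq)
Ksp = [La^3+]^2[C2O4^2-]^3
Let s = molar solubility. Then [La^3+] = 2s and [C2O4^2-] = 3s.
Ksp = (2s)^2(3s)^3 = 108s^5
s = (2.6 × 10^-27 / 108)^(1/5) = 1.9 × 10^-6 M

s = 1.9 × 10^-6 M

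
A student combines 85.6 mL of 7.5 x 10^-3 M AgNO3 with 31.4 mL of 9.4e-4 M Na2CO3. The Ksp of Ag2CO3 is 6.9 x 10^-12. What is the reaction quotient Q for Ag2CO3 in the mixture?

Q ≈ 7.6 x 10^-9

Total volume = 85.6 + 31.4 = 117 mL.
[Ag^+] = 7.5 x 10^-3 × (85.6/117) = 5.49 × 10^-3 M
[CO3^2-] = 9.4 × 10^-4 × (31.4/117) = 2.52 × 10^-4 M
Ag2CO3(s) <=> 2 Ag^+ + CO3^2-, so Q = [Ag^+]^2[CO3^2-]
Q = (5.49 × 10^-3)^2(2.52 × 10^-4) = 7.6 x 10^-9
Q > Ksp, so Ag2CO3 will precipitate.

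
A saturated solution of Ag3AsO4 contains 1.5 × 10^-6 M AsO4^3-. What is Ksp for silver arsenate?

Ksp ≈ 1.4 × 10^-22

Ag3AsO4(s) ⇌ 3 Ag^+ + AsO4^3-
Stoichiometry gives [Ag^+] = (3/1)[AsO4^3-] = 4.50 x 10^-6 M.
Ksp = [Ag^+]^3[AsO4^3-]
Ksp = (4.50 × 10^-6)^3 × 1.5 × 10^-6 = 1.4 × 10^-22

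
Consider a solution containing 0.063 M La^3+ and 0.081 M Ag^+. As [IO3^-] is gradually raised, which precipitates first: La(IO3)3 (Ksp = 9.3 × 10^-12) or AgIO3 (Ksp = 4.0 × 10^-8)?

Precipitation of each salt starts when its ion product equals its Ksp.
For La(IO3)3: 9.3 × 10^-12 = 0.063 × [IO3^-]^3  ⇒  [IO3^-] = 5.3 × 10^-4 M.
For AgIO3: 4.0 × 10^-8 = 0.081 × [IO3^-]  ⇒  [IO3^-] = 4.9 × 10^-7 M.
The salt with the lower threshold [IO3^-] precipitates first: AgIO3.

AgIO3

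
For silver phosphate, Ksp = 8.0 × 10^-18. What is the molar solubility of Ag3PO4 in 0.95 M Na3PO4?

Ag3PO4(s) <=> 3 Ag^+ + PO4^3-
Ksp = [Ag^+]^3[PO4^3-]
Let s = moles of Ag3PO4 that dissolve per litre. [Ag^+] = 3s, [PO4^3-] = 0.95 + s ≈ 0.95 (since PO4^3- from Na3PO4 dominates).
Ksp ≈ (3s)^3 × 0.95
s = 6.8 × 10^-7 M
Check: s = 6.8 x 10^-7 ≪ 0.95, so the approximation is valid.

s ≈ 6.8 x 10^-7 M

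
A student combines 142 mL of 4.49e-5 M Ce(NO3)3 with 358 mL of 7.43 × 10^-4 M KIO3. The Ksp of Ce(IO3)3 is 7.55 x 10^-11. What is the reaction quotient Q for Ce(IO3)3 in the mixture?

Total volume = 142 + 358 = 500 mL.
[Ce^3+] = 4.49 × 10^-5 × (142/500) = 1.275 × 10^-5 M
[IO3^-] = 7.43 × 10^-4 × (358/500) = 5.320 x 10^-4 M
Ce(IO3)3(s) <=> Ce^3+ + 3 IO3^-, so Q = [Ce^3+][IO3^-]^3
Q = (1.275 × 10^-5)(5.320 × 10^-4)^3 = 1.92 × 10^-15
Q < Ksp, so no precipitate of Ce(IO3)3 forms.

Q = 1.92e-15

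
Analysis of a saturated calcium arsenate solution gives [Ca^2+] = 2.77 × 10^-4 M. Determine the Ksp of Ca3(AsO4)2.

Ksp = 7.25 × 10^-19

Ca3(AsO4)2(s) ⇌ 3 Ca^2+(aq) + 2 AsO4^3-(aq)
Stoichiometry gives [AsO4^3-] = (2/3)[Ca^2+] = 1.847 x 10^-4 M.
Ksp = [Ca^2+]^3[AsO4^3-]^2
Ksp = (2.77 x 10^-4)^3 × (1.847 x 10^-4)^2 = 7.25 × 10^-19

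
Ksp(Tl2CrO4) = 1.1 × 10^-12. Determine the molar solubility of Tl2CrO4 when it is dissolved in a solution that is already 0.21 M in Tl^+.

s = 2.5 × 10^-11 M

Tl2CrO4(s) ⇌ 2 Tl^+ + CrO4^2-
Ksp = [Tl^+]^2[CrO4^2-]
Let s be the molar solubility in this solution. [Tl^+] = 0.21 + 2s ≈ 0.21, [CrO4^2-] = s (since the Tl^+ already present dominates).
Ksp ≈ (0.21)^2 × s
s = 2.5 x 10^-11 M
Check: 2s = 5.0 x 10^-11 ≪ 0.21, so the approximation is valid.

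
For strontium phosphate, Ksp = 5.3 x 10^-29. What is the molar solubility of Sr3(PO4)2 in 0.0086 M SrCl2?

Sr3(PO4)2(s) ⇌ 3 Sr^2+(aq) + 2 PO4^3-(aq)
Ksp = [Sr^2+]^3[PO4^3-]^2
Let s be the molar solubility in this solution. [Sr^2+] = 0.0086 + 3s ≈ 0.0086, [PO4^3-] = 2s (since Sr^2+ from SrCl2 dominates).
Ksp ≈ (0.0086)^3 × (2s)^2
s = 4.6 x 10^-12 M
Check: 3s = 1.4 x 10^-11 ≪ 0.0086, so the approximation is valid.

s = 4.6e-12 M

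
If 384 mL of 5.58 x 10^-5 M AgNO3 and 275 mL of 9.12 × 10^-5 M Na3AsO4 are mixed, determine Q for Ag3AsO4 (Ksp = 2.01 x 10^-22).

Q ≈ 1.31e-18

Total volume = 384 + 275 = 659 mL.
[Ag^+] = 5.58 x 10^-5 × (384/659) = 3.251 × 10^-5 M
[AsO4^3-] = 9.12 × 10^-5 × (275/659) = 3.806 x 10^-5 M
Ag3AsO4(s) ⇌ 3 Ag^+ + AsO4^3-, so Q = [Ag^+]^3[AsO4^3-]
Q = (3.251 × 10^-5)^3(3.806 x 10^-5) = 1.31 × 10^-18
Q > Ksp, so Ag3AsO4 will precipitate.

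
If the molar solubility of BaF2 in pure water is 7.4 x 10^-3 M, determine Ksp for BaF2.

1.6 × 10^-6

BaF2(s) <=> Ba^2+ + 2 F^-
For each mole of BaF2 that dissolves: [Ba^2+] = s, [F^-] = 2s.
Ksp = [Ba^2+][F^-]^2
Substituting: Ksp = s(2s)^2 = 4s^3
With s = 7.4 × 10^-3: Ksp = 1.6 x 10^-6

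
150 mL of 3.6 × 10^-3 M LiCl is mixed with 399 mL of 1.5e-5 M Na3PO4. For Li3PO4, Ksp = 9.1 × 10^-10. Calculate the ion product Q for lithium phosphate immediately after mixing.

Q = 1.0 × 10^-14

Total volume = 150 + 399 = 549 mL.
[Li^+] = 3.6 × 10^-3 × (150/549) = 9.84 × 10^-4 M
[PO4^3-] = 1.5 × 10^-5 × (399/549) = 1.09 × 10^-5 M
Li3PO4(s) <=> 3 Li^+(aq) + PO4^3-(aq), so Q = [Li^+]^3[PO4^3-]
Q = (9.84 × 10^-4)^3(1.09 × 10^-5) = 1.0 × 10^-14
Q < Ksp, so no precipitate of Li3PO4 forms.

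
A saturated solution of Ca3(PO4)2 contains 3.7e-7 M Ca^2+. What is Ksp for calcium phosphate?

Ksp ≈ 3.1 x 10^-33

Ca3(PO4)2(s) <=> 3 Ca^2+(aq) + 2 PO4^3-(aq)
Stoichiometry gives [PO4^3-] = (2/3)[Ca^2+] = 2.47 x 10^-7 M.
Ksp = [Ca^2+]^3[PO4^3-]^2
Ksp = (3.7 x 10^-7)^3 × (2.47 × 10^-7)^2 = 3.1 × 10^-33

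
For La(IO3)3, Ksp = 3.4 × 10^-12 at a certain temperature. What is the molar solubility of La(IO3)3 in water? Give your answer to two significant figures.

s = 6.0 × 10^-4 M

La(IO3)3(s) ⇌ La^3+(aq) + 3 IO3^-(aq)
Ksp = [La^3+][IO3^-]^3
For each mole of La(IO3)3 that dissolves: [La^3+] = s, [IO3^-] = 3s.
So Ksp = s × (3s)^3 = 27s^4
Solving, s = (3.4 × 10^-12/27)^(1/4) = 6.0 × 10^-4 M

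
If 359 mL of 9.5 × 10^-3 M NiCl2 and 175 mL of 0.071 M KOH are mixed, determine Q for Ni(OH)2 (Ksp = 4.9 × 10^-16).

Q = 3.5 x 10^-6

Total volume = 359 + 175 = 534 mL.
[Ni^2+] = 9.5 × 10^-3 × (359/534) = 6.39 × 10^-3 M
[OH^-] = 7.1 × 10^-2 × (175/534) = 2.33 x 10^-2 M
Ni(OH)2(s) ⇌ Ni^2+ + 2 OH^-, so Q = [Ni^2+][OH^-]^2
Q = (6.39 × 10^-3)(2.33 × 10^-2)^2 = 3.5 × 10^-6
Q > Ksp, so Ni(OH)2 will precipitate.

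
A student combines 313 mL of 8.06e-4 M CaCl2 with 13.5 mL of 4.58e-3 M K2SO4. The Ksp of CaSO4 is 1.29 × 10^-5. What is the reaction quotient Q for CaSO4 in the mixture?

1.46 × 10^-7

Total volume = 313 + 13.5 = 326.5 mL.
[Ca^2+] = 8.06 × 10^-4 × (313/326.5) = 7.727 × 10^-4 M
[SO4^2-] = 4.58 × 10^-3 × (13.5/326.5) = 1.894 x 10^-4 M
CaSO4(s) ⇌ Ca^2+ + SO4^2-, so Q = [Ca^2+][SO4^2-]
Q = (7.727 x 10^-4)(1.894 x 10^-4) = 1.46 × 10^-7
Q < Ksp, so no precipitate of CaSO4 forms.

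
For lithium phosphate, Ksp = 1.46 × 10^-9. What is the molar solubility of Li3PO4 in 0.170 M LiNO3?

2.97 × 10^-7 M

Li3PO4(s) ⇌ 3 Li^+(aq) + PO4^3-(aq)
Ksp = [Li^+]^3[PO4^3-]
Let s = moles of Li3PO4 that dissolve per litre. [Li^+] = 0.170 + 3s ≈ 0.170, [PO4^3-] = s (common-ion effect: Li^+ is already 0.170 M).
Ksp ≈ (0.170)^3 × s
s = 2.97 × 10^-7 M
Check: 3s = 8.9 × 10^-7 ≪ 0.170, so the approximation is valid.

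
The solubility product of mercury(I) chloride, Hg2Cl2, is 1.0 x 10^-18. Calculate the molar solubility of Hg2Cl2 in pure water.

6.3 × 10^-7 M

Hg2Cl2(s) <=> Hg2^2+(aq) + 2 Cl^-(aq)
Ksp = [Hg2^2+][Cl^-]^2
Let s = molar solubility. Then [Hg2^2+] = s and [Cl^-] = 2s.
So Ksp = s × (2s)^2 = 4s^3
s^3 = 1.0 x 10^-18 / 4, so s = 6.3 × 10^-7 M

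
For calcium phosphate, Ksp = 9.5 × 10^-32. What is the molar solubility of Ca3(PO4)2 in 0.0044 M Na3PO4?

Ca3(PO4)2(s) ⇌ 3 Ca^2+ + 2 PO4^3-
Ksp = [Ca^2+]^3[PO4^3-]^2
Let s be the molar solubility in this solution. [Ca^2+] = 3s, [PO4^3-] = 0.0044 + 2s ≈ 0.0044 (since PO4^3- from Na3PO4 dominates).
Ksp ≈ (3s)^3 × (0.0044)^2
s = 5.7 x 10^-10 M
Check: 2s = 1.1 × 10^-9 ≪ 0.0044, so the approximation is valid.

s = 5.7e-10 M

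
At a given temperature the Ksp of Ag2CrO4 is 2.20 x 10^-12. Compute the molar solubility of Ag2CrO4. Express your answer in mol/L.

Ag2CrO4(s) <=> 2 Ag^+(aq) + CrO4^2-(aq)
Ksp = [Ag^+]^2[CrO4^2-]
With molar solubility s: [Ag^+] = 2s, [CrO4^2-] = s.
So Ksp = (2s)^2 × s = 4s^3
s^3 = 2.20 x 10^-12 / 4, so s = 8.19 × 10^-5 M

8.19e-5 M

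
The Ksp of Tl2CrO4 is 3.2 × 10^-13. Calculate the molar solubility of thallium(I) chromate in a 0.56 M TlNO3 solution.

s = 1.0e-12 M

Tl2CrO4(s) ⇌ 2 Tl^+ + CrO4^2-
Ksp = [Tl^+]^2[CrO4^2-]
Let s be the molar solubility in this solution. [Tl^+] = 0.56 + 2s ≈ 0.56, [CrO4^2-] = s (common-ion effect: Tl^+ is already 0.56 M).
Ksp ≈ (0.56)^2 × s
s = 1.0 × 10^-12 M
Check: 2s = 2.0 × 10^-12 ≪ 0.56, so the approximation is valid.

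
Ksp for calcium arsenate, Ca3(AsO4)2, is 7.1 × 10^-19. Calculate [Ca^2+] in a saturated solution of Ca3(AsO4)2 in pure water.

[Ca^2+] ≈ 2.8 × 10^-4 M

Ca3(AsO4)2(s) ⇌ 3 Ca^2+(aq) + 2 AsO4^3-(aq)
Ksp = [Ca^2+]^3[AsO4^3-]^2
If s mol/L of Ca3(AsO4)2 dissolves, [Ca^2+] = 3s and [AsO4^3-] = 2s.
So Ksp = (3s)^3 × (2s)^2 = 108s^5
s^5 = 7.1 × 10^-19 / 108, so s = 9.20 x 10^-5 M
[Ca^2+] = 3s = 2.8 x 10^-4 M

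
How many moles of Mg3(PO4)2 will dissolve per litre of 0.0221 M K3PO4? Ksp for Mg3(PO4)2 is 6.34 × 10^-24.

Mg3(PO4)2(s) ⇌ 3 Mg^2+(aq) + 2 PO4^3-(aq)
Ksp = [Mg^2+]^3[PO4^3-]^2
Let s = moles of Mg3(PO4)2 that dissolve per litre. [Mg^2+] = 3s, [PO4^3-] = 0.0221 + 2s ≈ 0.0221 (common-ion effect: PO4^3- is already 0.0221 M).
Ksp ≈ (3s)^3 × (0.0221)^2
s = 7.83 × 10^-8 M
Check: 2s = 1.6 x 10^-7 ≪ 0.0221, so the approximation is valid.

7.83 × 10^-8 M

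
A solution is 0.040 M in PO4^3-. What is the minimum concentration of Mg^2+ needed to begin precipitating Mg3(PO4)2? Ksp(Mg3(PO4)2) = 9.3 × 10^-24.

1.8 × 10^-7 M

Mg3(PO4)2(s) ⇌ 3 Mg^2+ + 2 PO4^3-
Ksp = [Mg^2+]^3[PO4^3-]^2
Precipitation begins when Q = Ksp. With [PO4^3-] = 0.040 M:
9.3 × 10^-24 = (0.040)^2 × [Mg^2+]^3
[Mg^2+] = (9.3 × 10^-24 / 1.60 x 10^-3)^(1/3) = 1.8 x 10^-7 M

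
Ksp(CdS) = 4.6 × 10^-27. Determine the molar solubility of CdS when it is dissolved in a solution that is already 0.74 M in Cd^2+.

s ≈ 6.2 × 10^-27 M

CdS(s) ⇌ Cd^2+ + S^2-
Ksp = [Cd^2+][S^2-]
Let s = moles of CdS that dissolve per litre. [Cd^2+] = 0.74 + s ≈ 0.74, [S^2-] = s (Ksp is small, so little additional dissolves).
Ksp ≈ 0.74 × s
s = 6.2 x 10^-27 M
Check: s = 6.2 × 10^-27 ≪ 0.74, so the approximation is valid.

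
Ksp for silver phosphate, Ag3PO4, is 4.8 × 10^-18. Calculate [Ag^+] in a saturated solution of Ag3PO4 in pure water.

6.2e-5 M

Ag3PO4(s) ⇌ 3 Ag^+ + PO4^3-
Ksp = [Ag^+]^3[PO4^3-]
If s mol/L of Ag3PO4 dissolves, [Ag^+] = 3s and [PO4^3-] = s.
Substituting: Ksp = (3s)^3s = 27s^4
s^4 = 4.8 × 10^-18 / 27, so s = 2.05 × 10^-5 M
[Ag^+] = 3s = 6.2 x 10^-5 M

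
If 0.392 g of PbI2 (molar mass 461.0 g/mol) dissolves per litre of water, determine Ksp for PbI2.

Molar solubility s = (3.92 x 10^-1 g/L) / (461.0 g/mol) = 8.503 x 10^-4 M.
PbI2(s) ⇌ Pb^2+(aq) + 2 I^-(aq)
If s mol/L of PbI2 dissolves, [Pb^2+] = s and [I^-] = 2s.
Ksp = [Pb^2+][I^-]^2
Ksp = s(2s)^2 = 4s^3
With s = 8.503 × 10^-4: Ksp = 2.46 × 10^-9

2.46e-9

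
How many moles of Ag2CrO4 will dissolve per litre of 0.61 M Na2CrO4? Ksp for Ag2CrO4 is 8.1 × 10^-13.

5.8e-7 M

Ag2CrO4(s) ⇌ 2 Ag^+ + CrO4^2-
Ksp = [Ag^+]^2[CrO4^2-]
If s mol/L dissolves here, [Ag^+] = 2s, [CrO4^2-] = 0.61 + s ≈ 0.61 (common-ion effect: CrO4^2- is already 0.61 M).
Ksp ≈ (2s)^2 × 0.61
s = 5.8 x 10^-7 M
Check: s = 5.8 × 10^-7 ≪ 0.61, so the approximation is valid.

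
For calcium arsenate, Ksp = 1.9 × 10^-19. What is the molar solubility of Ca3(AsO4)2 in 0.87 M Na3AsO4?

s = 2.1e-7 M

Ca3(AsO4)2(s) ⇌ 3 Ca^2+(aq) + 2 AsO4^3-(aq)
Ksp = [Ca^2+]^3[AsO4^3-]^2
If s mol/L dissolves here, [Ca^2+] = 3s, [AsO4^3-] = 0.87 + 2s ≈ 0.87 (common-ion effect: AsO4^3- is already 0.87 M).
Ksp ≈ (3s)^3 × (0.87)^2
s = 2.1 x 10^-7 M
Check: 2s = 4.2 x 10^-7 ≪ 0.87, so the approximation is valid.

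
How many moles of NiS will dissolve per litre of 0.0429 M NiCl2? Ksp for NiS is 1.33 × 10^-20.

NiS(s) ⇌ Ni^2+ + S^2-
Ksp = [Ni^2+][S^2-]
Let s be the molar solubility in this solution. [Ni^2+] = 0.0429 + s ≈ 0.0429, [S^2-] = s (Ksp is small, so little additional dissolves).
Ksp ≈ 0.0429 × s
s = 3.10 × 10^-19 M
Check: s = 3.1 x 10^-19 ≪ 0.0429, so the approximation is valid.

s ≈ 3.10 × 10^-19 M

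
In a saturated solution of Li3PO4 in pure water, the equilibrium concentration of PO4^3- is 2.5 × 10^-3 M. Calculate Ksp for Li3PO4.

1.1 × 10^-9

Li3PO4(s) <=> 3 Li^+ + PO4^3-
Stoichiometry gives [Li^+] = (3/1)[PO4^3-] = 7.50 x 10^-3 M.
Ksp = [Li^+]^3[PO4^3-]
Ksp = (7.50 x 10^-3)^3 × 2.5 × 10^-3 = 1.1 × 10^-9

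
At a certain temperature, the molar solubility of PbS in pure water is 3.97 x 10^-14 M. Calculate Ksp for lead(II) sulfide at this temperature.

Ksp ≈ 1.58 × 10^-27

PbS(s) ⇌ Pb^2+(aq) + S^2-(aq)
Let s = molar solubility. Then [Pb^2+] = s and [S^2-] = s.
Ksp = [Pb^2+][S^2-]
Ksp = s × s = s^2
Ksp = (3.97 × 10^-14)^2 = 1.58 × 10^-27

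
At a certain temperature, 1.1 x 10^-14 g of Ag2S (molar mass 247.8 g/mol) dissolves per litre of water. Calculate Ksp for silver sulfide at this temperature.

Ksp = 3.5e-49

Molar solubility s = (1.1 x 10^-14 g/L) / (247.8 g/mol) = 4.44 × 10^-17 M.
Ag2S(s) <=> 2 Ag^+ + S^2-
If s mol/L of Ag2S dissolves, [Ag^+] = 2s and [S^2-] = s.
Ksp = [Ag^+]^2[S^2-]
So Ksp = (2s)^2 × s = 4s^3
Ksp = 4 × (4.44 × 10^-17)^3 = 3.5 × 10^-49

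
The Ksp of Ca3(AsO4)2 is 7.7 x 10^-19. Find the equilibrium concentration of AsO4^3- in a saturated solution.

[AsO4^3-] ≈ 1.9 x 10^-4 M

Ca3(AsO4)2(s) ⇌ 3 Ca^2+(aq) + 2 AsO4^3-(aq)
Ksp = [Ca^2+]^3[AsO4^3-]^2
For each mole of Ca3(AsO4)2 that dissolves: [Ca^2+] = 3s, [AsO4^3-] = 2s.
So Ksp = (3s)^3 × (2s)^2 = 108s^5
Solving, s = (7.7 x 10^-19/108)^(1/5) = 9.35 x 10^-5 M
[AsO4^3-] = 2s = 1.9 × 10^-4 M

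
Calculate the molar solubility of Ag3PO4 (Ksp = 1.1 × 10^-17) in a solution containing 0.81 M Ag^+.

Ag3PO4(s) <=> 3 Ag^+(aq) + PO4^3-(aq)
Ksp = [Ag^+]^3[PO4^3-]
Let s = moles of Ag3PO4 that dissolve per litre. [Ag^+] = 0.81 + 3s ≈ 0.81, [PO4^3-] = s (common-ion effect: Ag^+ is already 0.81 M).
Ksp ≈ (0.81)^3 × s
s = 2.1 × 10^-17 M
Check: 3s = 6.2 × 10^-17 ≪ 0.81, so the approximation is valid.

s ≈ 2.1 × 10^-17 M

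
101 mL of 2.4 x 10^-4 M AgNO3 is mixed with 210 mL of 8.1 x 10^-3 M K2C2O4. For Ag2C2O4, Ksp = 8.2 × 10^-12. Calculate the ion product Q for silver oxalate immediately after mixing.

Total volume = 101 + 210 = 311 mL.
[Ag^+] = 2.4 x 10^-4 × (101/311) = 7.79 × 10^-5 M
[C2O4^2-] = 8.1 × 10^-3 × (210/311) = 5.47 x 10^-3 M
Ag2C2O4(s) ⇌ 2 Ag^+(aq) + C2O4^2-(aq), so Q = [Ag^+]^2[C2O4^2-]
Q = (7.79 × 10^-5)^2(5.47 x 10^-3) = 3.3 × 10^-11
Q > Ksp, so Ag2C2O4 will precipitate.

3.3 × 10^-11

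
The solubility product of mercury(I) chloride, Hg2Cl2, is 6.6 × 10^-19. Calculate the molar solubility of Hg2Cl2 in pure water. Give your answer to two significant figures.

Hg2Cl2(s) ⇌ Hg2^2+ + 2 Cl^-
Ksp = [Hg2^2+][Cl^-]^2
For each mole of Hg2Cl2 that dissolves: [Hg2^2+] = s, [Cl^-] = 2s.
Ksp = s(2s)^2 = 4s^3
s = (6.6 × 10^-19 / 4)^(1/3) = 5.5 × 10^-7 M

s ≈ 5.5 × 10^-7 M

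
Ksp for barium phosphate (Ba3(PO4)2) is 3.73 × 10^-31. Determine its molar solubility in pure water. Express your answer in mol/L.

Ba3(PO4)2(s) <=> 3 Ba^2+ + 2 PO4^3-
Ksp = [Ba^2+]^3[PO4^3-]^2
Let s = molar solubility. Then [Ba^2+] = 3s and [PO4^3-] = 2s.
So Ksp = (3s)^3 × (2s)^2 = 108s^5
Solving, s = (3.73 × 10^-31/108)^(1/5) = 3.22 x 10^-7 M

s ≈ 3.22 × 10^-7 M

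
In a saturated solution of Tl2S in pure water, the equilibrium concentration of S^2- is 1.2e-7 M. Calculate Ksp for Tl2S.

6.9 × 10^-21

Tl2S(s) ⇌ 2 Tl^+(aq) + S^2-(aq)
Stoichiometry gives [Tl^+] = (2/1)[S^2-] = 2.40 × 10^-7 M.
Ksp = [Tl^+]^2[S^2-]
Ksp = (2.40 × 10^-7)^2 × 1.2 x 10^-7 = 6.9 × 10^-21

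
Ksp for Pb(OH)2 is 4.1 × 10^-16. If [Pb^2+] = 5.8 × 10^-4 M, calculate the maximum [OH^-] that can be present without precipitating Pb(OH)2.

[OH^-] = 8.4 × 10^-7 M

Pb(OH)2(s) ⇌ Pb^2+ + 2 OH^-
Ksp = [Pb^2+][OH^-]^2
Precipitation begins when Q = Ksp. With [Pb^2+] = 5.8 × 10^-4 M:
4.1 × 10^-16 = (5.8 × 10^-4) × [OH^-]^2
[OH^-] = (4.1 × 10^-16 / 5.8 × 10^-4)^(1/2) = 8.4 × 10^-7 M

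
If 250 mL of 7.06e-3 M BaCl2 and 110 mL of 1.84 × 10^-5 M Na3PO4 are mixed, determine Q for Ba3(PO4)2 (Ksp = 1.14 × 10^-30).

Q ≈ 3.73 × 10^-18

Total volume = 250 + 110 = 360 mL.
[Ba^2+] = 7.06 × 10^-3 × (250/360) = 4.903 × 10^-3 M
[PO4^3-] = 1.84 × 10^-5 × (110/360) = 5.622 × 10^-6 M
Ba3(PO4)2(s) ⇌ 3 Ba^2+(aq) + 2 PO4^3-(aq), so Q = [Ba^2+]^3[PO4^3-]^2
Q = (4.903 x 10^-3)^3(5.622 × 10^-6)^2 = 3.73 × 10^-18
Q > Ksp, so Ba3(PO4)2 will precipitate.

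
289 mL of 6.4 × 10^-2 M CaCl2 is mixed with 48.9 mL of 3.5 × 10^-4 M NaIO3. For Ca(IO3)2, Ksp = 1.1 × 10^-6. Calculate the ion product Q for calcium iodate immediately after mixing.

Total volume = 289 + 48.9 = 337.9 mL.
[Ca^2+] = 6.4 × 10^-2 × (289/337.9) = 5.47 × 10^-2 M
[IO3^-] = 3.5 x 10^-4 × (48.9/337.9) = 5.07 × 10^-5 M
Ca(IO3)2(s) <=> Ca^2+(aq) + 2 IO3^-(aq), so Q = [Ca^2+][IO3^-]^2
Q = (5.47 × 10^-2)(5.07 × 10^-5)^2 = 1.4 × 10^-10
Q < Ksp, so no precipitate of Ca(IO3)2 forms.

Q = 1.4 × 10^-10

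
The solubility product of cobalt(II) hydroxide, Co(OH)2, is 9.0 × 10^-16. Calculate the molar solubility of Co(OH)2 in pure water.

Co(OH)2(s) ⇌ Co^2+ + 2 OH^-
Ksp = [Co^2+][OH^-]^2
Let s = molar solubility. Then [Co^2+] = s and [OH^-] = 2s.
Substituting: Ksp = s(2s)^2 = 4s^3
s = (9.0 × 10^-16 / 4)^(1/3) = 6.1 × 10^-6 M

6.1 × 10^-6 M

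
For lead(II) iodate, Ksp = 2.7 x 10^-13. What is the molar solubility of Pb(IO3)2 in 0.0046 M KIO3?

Pb(IO3)2(s) <=> Pb^2+(aq) + 2 IO3^-(aq)
Ksp = [Pb^2+][IO3^-]^2
Let s = moles of Pb(IO3)2 that dissolve per litre. [Pb^2+] = s, [IO3^-] = 0.0046 + 2s ≈ 0.0046 (common-ion effect: IO3^- is already 0.0046 M).
Ksp ≈ s × (0.0046)^2
s = 1.3 × 10^-8 M
Check: 2s = 2.6 x 10^-8 ≪ 0.0046, so the approximation is valid.

s = 1.3 × 10^-8 M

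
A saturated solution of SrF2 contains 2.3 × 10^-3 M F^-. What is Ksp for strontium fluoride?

SrF2(s) ⇌ Sr^2+(aq) + 2 F^-(aq)
Stoichiometry gives [Sr^2+] = (1/2)[F^-] = 1.15 x 10^-3 M.
Ksp = [Sr^2+][F^-]^2
Ksp = 1.15 x 10^-3 × (2.3 × 10^-3)^2 = 6.1 x 10^-9

Ksp = 6.1e-9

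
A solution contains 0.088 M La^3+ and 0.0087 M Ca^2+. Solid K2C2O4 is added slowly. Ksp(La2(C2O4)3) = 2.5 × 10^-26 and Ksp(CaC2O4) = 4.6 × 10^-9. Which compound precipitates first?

La2(C2O4)3

Precipitation of each salt starts when its ion product equals its Ksp.
For La2(C2O4)3: 2.5 × 10^-26 = (0.088)^2 × [C2O4^2-]^3  ⇒  [C2O4^2-] = 1.5 x 10^-8 M.
For CaC2O4: 4.6 × 10^-9 = 0.0087 × [C2O4^2-]  ⇒  [C2O4^2-] = 5.3 × 10^-7 M.
The salt with the lower threshold [C2O4^2-] precipitates first: La2(C2O4)3.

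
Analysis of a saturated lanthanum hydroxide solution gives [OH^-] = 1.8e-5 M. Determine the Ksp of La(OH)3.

La(OH)3(s) ⇌ La^3+(aq) + 3 OH^-(aq)
Stoichiometry gives [La^3+] = (1/3)[OH^-] = 6.00 x 10^-6 M.
Ksp = [La^3+][OH^-]^3
Ksp = 6.00 x 10^-6 × (1.8 x 10^-5)^3 = 3.5 x 10^-20

Ksp ≈ 3.5 × 10^-20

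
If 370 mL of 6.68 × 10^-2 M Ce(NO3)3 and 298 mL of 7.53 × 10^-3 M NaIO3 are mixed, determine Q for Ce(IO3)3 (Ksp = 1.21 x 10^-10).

Total volume = 370 + 298 = 668 mL.
[Ce^3+] = 6.68 x 10^-2 × (370/668) = 3.700 x 10^-2 M
[IO3^-] = 7.53 × 10^-3 × (298/668) = 3.359 × 10^-3 M
Ce(IO3)3(s) ⇌ Ce^3+ + 3 IO3^-, so Q = [Ce^3+][IO3^-]^3
Q = (3.700 × 10^-2)(3.359 × 10^-3)^3 = 1.40 x 10^-9
Q > Ksp, so Ce(IO3)3 will precipitate.

Q ≈ 1.40 × 10^-9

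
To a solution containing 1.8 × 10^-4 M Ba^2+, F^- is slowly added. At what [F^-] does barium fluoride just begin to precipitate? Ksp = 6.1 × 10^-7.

[F^-] = 5.8 × 10^-2 M

BaF2(s) ⇌ Ba^2+ + 2 F^-
Ksp = [Ba^2+][F^-]^2
Precipitation begins when Q = Ksp. With [Ba^2+] = 1.8 × 10^-4 M:
6.1 × 10^-7 = (1.8 × 10^-4) × [F^-]^2
[F^-] = (6.1 × 10^-7 / 1.8 x 10^-4)^(1/2) = 5.8 x 10^-2 M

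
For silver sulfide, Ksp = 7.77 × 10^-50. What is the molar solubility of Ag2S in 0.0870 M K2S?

s ≈ 4.73 × 10^-25 M

Ag2S(s) <=> 2 Ag^+ + S^2-
Ksp = [Ag^+]^2[S^2-]
Let s = moles of Ag2S that dissolve per litre. [Ag^+] = 2s, [S^2-] = 0.0870 + s ≈ 0.0870 (common-ion effect: S^2- is already 0.0870 M).
Ksp ≈ (2s)^2 × 0.0870
s = 4.73 × 10^-25 M
Check: s = 4.7 x 10^-25 ≪ 0.0870, so the approximation is valid.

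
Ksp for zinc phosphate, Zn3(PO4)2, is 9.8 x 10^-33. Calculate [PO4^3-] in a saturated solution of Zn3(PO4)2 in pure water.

Zn3(PO4)2(s) ⇌ 3 Zn^2+ + 2 PO4^3-
Ksp = [Zn^2+]^3[PO4^3-]^2
Let s = molar solubility. Then [Zn^2+] = 3s and [PO4^3-] = 2s.
So Ksp = (3s)^3 × (2s)^2 = 108s^5
s^5 = 9.8 x 10^-33 / 108, so s = 1.55 × 10^-7 M
[PO4^3-] = 2s = 3.1 × 10^-7 M

[PO4^3-] = 3.1e-7 M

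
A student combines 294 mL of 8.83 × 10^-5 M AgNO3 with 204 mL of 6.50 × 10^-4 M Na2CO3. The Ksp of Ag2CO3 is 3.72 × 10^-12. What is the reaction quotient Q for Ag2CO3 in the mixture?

Total volume = 294 + 204 = 498 mL.
[Ag^+] = 8.83 × 10^-5 × (294/498) = 5.213 x 10^-5 M
[CO3^2-] = 6.50 × 10^-4 × (204/498) = 2.663 x 10^-4 M
Ag2CO3(s) ⇌ 2 Ag^+(aq) + CO3^2-(aq), so Q = [Ag^+]^2[CO3^2-]
Q = (5.213 x 10^-5)^2(2.663 × 10^-4) = 7.24 x 10^-13
Q < Ksp, so no precipitate of Ag2CO3 forms.

Q = 7.24 × 10^-13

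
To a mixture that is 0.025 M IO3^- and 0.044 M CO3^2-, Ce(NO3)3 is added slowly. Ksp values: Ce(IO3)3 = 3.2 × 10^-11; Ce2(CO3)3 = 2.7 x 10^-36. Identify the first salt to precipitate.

Precipitation of each salt starts when its ion product equals its Ksp.
For Ce(IO3)3: 3.2 × 10^-11 = (0.025)^3 × [Ce^3+]  ⇒  [Ce^3+] = 2.0 x 10^-6 M.
For Ce2(CO3)3: 2.7 x 10^-36 = (0.044)^3 × [Ce^3+]^2  ⇒  [Ce^3+] = 1.8 x 10^-16 M.
The salt with the lower threshold [Ce^3+] precipitates first: Ce2(CO3)3.

Ce2(CO3)3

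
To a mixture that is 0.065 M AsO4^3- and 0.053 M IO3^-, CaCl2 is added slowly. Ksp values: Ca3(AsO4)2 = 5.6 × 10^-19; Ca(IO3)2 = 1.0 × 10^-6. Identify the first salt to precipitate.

Ca3(AsO4)2

Precipitation of each salt starts when its ion product equals its Ksp.
For Ca3(AsO4)2: 5.6 × 10^-19 = (0.065)^2 × [Ca^2+]^3  ⇒  [Ca^2+] = 5.1 × 10^-6 M.
For Ca(IO3)2: 1.0 × 10^-6 = (0.053)^2 × [Ca^2+]  ⇒  [Ca^2+] = 3.6 × 10^-4 M.
The salt with the lower threshold [Ca^2+] precipitates first: Ca3(AsO4)2.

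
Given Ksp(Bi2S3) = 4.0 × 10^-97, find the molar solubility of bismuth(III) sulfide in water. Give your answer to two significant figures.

s = 2.1e-20 M

Bi2S3(s) ⇌ 2 Bi^3+(aq) + 3 S^2-(aq)
Ksp = [Bi^3+]^2[S^2-]^3
For each mole of Bi2S3 that dissolves: [Bi^3+] = 2s, [S^2-] = 3s.
Substituting: Ksp = (2s)^2(3s)^3 = 108s^5
s^5 = 4.0 × 10^-97 / 108, so s = 2.1 × 10^-20 M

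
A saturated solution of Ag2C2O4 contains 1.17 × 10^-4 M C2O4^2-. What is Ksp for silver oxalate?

6.41e-12

Ag2C2O4(s) <=> 2 Ag^+(aq) + C2O4^2-(aq)
Stoichiometry gives [Ag^+] = (2/1)[C2O4^2-] = 2.340 × 10^-4 M.
Ksp = [Ag^+]^2[C2O4^2-]
Ksp = (2.340 x 10^-4)^2 × 1.17 × 10^-4 = 6.41 x 10^-12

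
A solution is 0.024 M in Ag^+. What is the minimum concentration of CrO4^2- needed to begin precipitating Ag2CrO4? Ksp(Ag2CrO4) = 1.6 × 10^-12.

[CrO4^2-] = 2.8e-9 M

Ag2CrO4(s) <=> 2 Ag^+ + CrO4^2-
Ksp = [Ag^+]^2[CrO4^2-]
Precipitation begins when Q = Ksp. With [Ag^+] = 0.024 M:
1.6 × 10^-12 = (0.024)^2 × [CrO4^2-]
[CrO4^2-] = (1.6 × 10^-12 / 5.76 x 10^-4) = 2.8 × 10^-9 M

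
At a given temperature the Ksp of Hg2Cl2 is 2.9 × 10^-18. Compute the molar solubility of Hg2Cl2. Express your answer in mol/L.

s = 9.0 × 10^-7 M

Hg2Cl2(s) ⇌ Hg2^2+(aq) + 2 Cl^-(aq)
Ksp = [Hg2^2+][Cl^-]^2
For each mole of Hg2Cl2 that dissolves: [Hg2^2+] = s, [Cl^-] = 2s.
Ksp = s(2s)^2 = 4s^3
s = (2.9 × 10^-18 / 4)^(1/3) = 9.0 × 10^-7 M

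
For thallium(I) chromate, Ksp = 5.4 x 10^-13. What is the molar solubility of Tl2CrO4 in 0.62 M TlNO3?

Tl2CrO4(s) <=> 2 Tl^+(aq) + CrO4^2-(aq)
Ksp = [Tl^+]^2[CrO4^2-]
If s mol/L dissolves here, [Tl^+] = 0.62 + 2s ≈ 0.62, [CrO4^2-] = s (common-ion effect: Tl^+ is already 0.62 M).
Ksp ≈ (0.62)^2 × s
s = 1.4 × 10^-12 M
Check: 2s = 2.8 × 10^-12 ≪ 0.62, so the approximation is valid.

1.4e-12 M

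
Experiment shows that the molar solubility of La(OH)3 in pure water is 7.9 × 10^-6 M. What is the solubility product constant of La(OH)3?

Ksp ≈ 1.1 × 10^-19

La(OH)3(s) ⇌ La^3+(aq) + 3 OH^-(aq)
With molar solubility s: [La^3+] = s, [OH^-] = 3s.
Ksp = [La^3+][OH^-]^3
Substituting: Ksp = s(3s)^3 = 27s^4
Ksp = 27 × (7.9 × 10^-6)^4 = 1.1 × 10^-19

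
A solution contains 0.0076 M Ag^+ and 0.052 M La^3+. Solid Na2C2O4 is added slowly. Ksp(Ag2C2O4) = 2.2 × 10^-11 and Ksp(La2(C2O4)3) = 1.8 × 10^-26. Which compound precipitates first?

Each salt begins to precipitate when Q = Ksp, i.e. when [C2O4^2-] reaches its threshold.
For Ag2C2O4: 2.2 × 10^-11 = (0.0076)^2 × [C2O4^2-]  ⇒  [C2O4^2-] = 3.8 x 10^-7 M.
For La2(C2O4)3: 1.8 × 10^-26 = (0.052)^2 × [C2O4^2-]^3  ⇒  [C2O4^2-] = 1.9 × 10^-8 M.
The salt with the lower threshold [C2O4^2-] precipitates first: La2(C2O4)3.

La2(C2O4)3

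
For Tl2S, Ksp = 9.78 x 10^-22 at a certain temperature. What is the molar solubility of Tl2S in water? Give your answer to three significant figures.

Tl2S(s) <=> 2 Tl^+(aq) + S^2-(aq)
Ksp = [Tl^+]^2[S^2-]
If s mol/L of Tl2S dissolves, [Tl^+] = 2s and [S^2-] = s.
Ksp = (2s)^2s = 4s^3
s = (9.78 x 10^-22 / 4)^(1/3) = 6.25 × 10^-8 M

6.25e-8 M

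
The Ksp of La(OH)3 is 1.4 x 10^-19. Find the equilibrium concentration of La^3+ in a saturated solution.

8.5e-6 M

La(OH)3(s) ⇌ La^3+ + 3 OH^-
Ksp = [La^3+][OH^-]^3
If s mol/L of La(OH)3 dissolves, [La^3+] = s and [OH^-] = 3s.
Substituting: Ksp = s(3s)^3 = 27s^4
Solving, s = (1.4 x 10^-19/27)^(1/4) = 8.49 x 10^-6 M
[La^3+] = s = 8.5 × 10^-6 M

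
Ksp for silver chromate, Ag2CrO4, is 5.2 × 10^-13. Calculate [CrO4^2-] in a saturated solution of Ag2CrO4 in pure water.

[CrO4^2-] = 5.1 x 10^-5 M

Ag2CrO4(s) ⇌ 2 Ag^+ + CrO4^2-
Ksp = [Ag^+]^2[CrO4^2-]
Let s = molar solubility. Then [Ag^+] = 2s and [CrO4^2-] = s.
Substituting: Ksp = (2s)^2s = 4s^3
s^3 = 5.2 × 10^-13 / 4, so s = 5.07 × 10^-5 M
[CrO4^2-] = s = 5.1 × 10^-5 M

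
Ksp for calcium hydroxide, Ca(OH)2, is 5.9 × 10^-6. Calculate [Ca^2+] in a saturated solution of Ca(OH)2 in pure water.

[Ca^2+] = 0.011 M

Ca(OH)2(s) ⇌ Ca^2+ + 2 OH^-
Ksp = [Ca^2+][OH^-]^2
If s mol/L of Ca(OH)2 dissolves, [Ca^2+] = s and [OH^-] = 2s.
Ksp = s(2s)^2 = 4s^3
s = (5.9 × 10^-6 / 4)^(1/3) = 1.14 × 10^-2 M
[Ca^2+] = s = 1.1 x 10^-2 M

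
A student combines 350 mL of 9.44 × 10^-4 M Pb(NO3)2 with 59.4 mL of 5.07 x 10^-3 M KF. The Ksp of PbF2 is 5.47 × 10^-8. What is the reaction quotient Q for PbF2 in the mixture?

Total volume = 350 + 59.4 = 409.4 mL.
[Pb^2+] = 9.44 × 10^-4 × (350/409.4) = 8.070 × 10^-4 M
[F^-] = 5.07 × 10^-3 × (59.4/409.4) = 7.356 × 10^-4 M
PbF2(s) ⇌ Pb^2+(aq) + 2 F^-(aq), so Q = [Pb^2+][F^-]^2
Q = (8.070 × 10^-4)(7.356 × 10^-4)^2 = 4.37 × 10^-10
Q < Ksp, so no precipitate of PbF2 forms.

Q = 4.37e-10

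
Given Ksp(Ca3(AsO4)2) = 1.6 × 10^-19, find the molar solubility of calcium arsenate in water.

Ca3(AsO4)2(s) ⇌ 3 Ca^2+(aq) + 2 AsO4^3-(aq)
Ksp = [Ca^2+]^3[AsO4^3-]^2
If s mol/L of Ca3(AsO4)2 dissolves, [Ca^2+] = 3s and [AsO4^3-] = 2s.
Substituting: Ksp = (3s)^3(2s)^2 = 108s^5
s = (1.6 × 10^-19 / 108)^(1/5) = 6.8 x 10^-5 M

s = 6.8 × 10^-5 M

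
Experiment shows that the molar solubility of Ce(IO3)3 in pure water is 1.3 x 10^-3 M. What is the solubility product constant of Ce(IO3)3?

Ce(IO3)3(s) ⇌ Ce^3+(aq) + 3 IO3^-(aq)
With molar solubility s: [Ce^3+] = s, [IO3^-] = 3s.
Ksp = [Ce^3+][IO3^-]^3
Ksp = s(3s)^3 = 27s^4
With s = 1.3 × 10^-3: Ksp = 7.7 x 10^-11

Ksp = 7.7 x 10^-11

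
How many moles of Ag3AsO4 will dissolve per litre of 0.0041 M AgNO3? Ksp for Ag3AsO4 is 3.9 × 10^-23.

s ≈ 5.7 × 10^-16 M

Ag3AsO4(s) ⇌ 3 Ag^+(aq) + AsO4^3-(aq)
Ksp = [Ag^+]^3[AsO4^3-]
If s mol/L dissolves here, [Ag^+] = 0.0041 + 3s ≈ 0.0041, [AsO4^3-] = s (since Ag^+ from AgNO3 dominates).
Ksp ≈ (0.0041)^3 × s
s = 5.7 x 10^-16 M
Check: 3s = 1.7 × 10^-15 ≪ 0.0041, so the approximation is valid.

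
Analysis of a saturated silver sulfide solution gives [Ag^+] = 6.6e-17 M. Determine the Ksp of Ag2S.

Ksp ≈ 1.4e-49

Ag2S(s) ⇌ 2 Ag^+ + S^2-
Stoichiometry gives [S^2-] = (1/2)[Ag^+] = 3.30 x 10^-17 M.
Ksp = [Ag^+]^2[S^2-]
Ksp = (6.6 x 10^-17)^2 × 3.30 x 10^-17 = 1.4 × 10^-49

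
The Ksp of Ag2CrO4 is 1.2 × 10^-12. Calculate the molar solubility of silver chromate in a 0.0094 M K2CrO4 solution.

Ag2CrO4(s) ⇌ 2 Ag^+(aq) + CrO4^2-(aq)
Ksp = [Ag^+]^2[CrO4^2-]
Let s = moles of Ag2CrO4 that dissolve per litre. [Ag^+] = 2s, [CrO4^2-] = 0.0094 + s ≈ 0.0094 (Ksp is small, so little additional dissolves).
Ksp ≈ (2s)^2 × 0.0094
s = 5.6 × 10^-6 M
Check: s = 5.6 × 10^-6 ≪ 0.0094, so the approximation is valid.

5.6 × 10^-6 M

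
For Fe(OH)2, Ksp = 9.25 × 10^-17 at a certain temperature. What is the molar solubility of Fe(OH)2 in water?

Fe(OH)2(s) ⇌ Fe^2+(aq) + 2 OH^-(aq)
Ksp = [Fe^2+][OH^-]^2
With molar solubility s: [Fe^2+] = s, [OH^-] = 2s.
Substituting: Ksp = s(2s)^2 = 4s^3
s = (9.25 × 10^-17 / 4)^(1/3) = 2.85 x 10^-6 M

s ≈ 2.85 x 10^-6 M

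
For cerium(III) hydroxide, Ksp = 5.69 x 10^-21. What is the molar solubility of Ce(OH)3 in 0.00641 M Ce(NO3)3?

s = 3.20 × 10^-7 M

Ce(OH)3(s) ⇌ Ce^3+ + 3 OH^-
Ksp = [Ce^3+][OH^-]^3
Let s = moles of Ce(OH)3 that dissolve per litre. [Ce^3+] = 0.00641 + s ≈ 0.00641, [OH^-] = 3s (since Ce^3+ from Ce(NO3)3 dominates).
Ksp ≈ 0.00641 × (3s)^3
s = 3.20 × 10^-7 M
Check: s = 3.2 x 10^-7 ≪ 0.00641, so the approximation is valid.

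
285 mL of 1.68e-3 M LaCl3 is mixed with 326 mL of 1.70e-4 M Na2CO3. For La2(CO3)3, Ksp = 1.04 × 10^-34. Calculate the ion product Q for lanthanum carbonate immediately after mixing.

Q = 4.58 x 10^-19

Total volume = 285 + 326 = 611 mL.
[La^3+] = 1.68 x 10^-3 × (285/611) = 7.836 x 10^-4 M
[CO3^2-] = 1.70 × 10^-4 × (326/611) = 9.070 x 10^-5 M
La2(CO3)3(s) <=> 2 La^3+ + 3 CO3^2-, so Q = [La^3+]^2[CO3^2-]^3
Q = (7.836 × 10^-4)^2(9.070 × 10^-5)^3 = 4.58 x 10^-19
Q > Ksp, so La2(CO3)3 will precipitate.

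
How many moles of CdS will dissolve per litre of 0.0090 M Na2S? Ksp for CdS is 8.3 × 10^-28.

CdS(s) ⇌ Cd^2+ + S^2-
Ksp = [Cd^2+][S^2-]
Let s = moles of CdS that dissolve per litre. [Cd^2+] = s, [S^2-] = 0.0090 + s ≈ 0.0090 (Ksp is small, so little additional dissolves).
Ksp ≈ s × 0.0090
s = 9.2 × 10^-26 M
Check: s = 9.2 × 10^-26 ≪ 0.0090, so the approximation is valid.

s = 9.2 × 10^-26 M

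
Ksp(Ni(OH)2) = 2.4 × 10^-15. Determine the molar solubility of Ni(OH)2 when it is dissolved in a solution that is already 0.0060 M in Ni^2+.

3.2 × 10^-7 M

Ni(OH)2(s) ⇌ Ni^2+ + 2 OH^-
Ksp = [Ni^2+][OH^-]^2
Let s be the molar solubility in this solution. [Ni^2+] = 0.0060 + s ≈ 0.0060, [OH^-] = 2s (since the Ni^2+ already present dominates).
Ksp ≈ 0.0060 × (2s)^2
s = 3.2 × 10^-7 M
Check: s = 3.2 x 10^-7 ≪ 0.0060, so the approximation is valid.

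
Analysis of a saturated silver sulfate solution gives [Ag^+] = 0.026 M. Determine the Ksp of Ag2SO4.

Ag2SO4(s) <=> 2 Ag^+(aq) + SO4^2-(aq)
Stoichiometry gives [SO4^2-] = (1/2)[Ag^+] = 1.30 × 10^-2 M.
Ksp = [Ag^+]^2[SO4^2-]
Ksp = (2.6 × 10^-2)^2 × 1.30 x 10^-2 = 8.8 x 10^-6

Ksp = 8.8 × 10^-6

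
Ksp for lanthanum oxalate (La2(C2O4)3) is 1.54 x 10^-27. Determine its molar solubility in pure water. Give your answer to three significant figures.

1.70 × 10^-6 M

La2(C2O4)3(s) <=> 2 La^3+ + 3 C2O4^2-
Ksp = [La^3+]^2[C2O4^2-]^3
With molar solubility s: [La^3+] = 2s, [C2O4^2-] = 3s.
So Ksp = (2s)^2 × (3s)^3 = 108s^5
Solving, s = (1.54 x 10^-27/108)^(1/5) = 1.70 × 10^-6 M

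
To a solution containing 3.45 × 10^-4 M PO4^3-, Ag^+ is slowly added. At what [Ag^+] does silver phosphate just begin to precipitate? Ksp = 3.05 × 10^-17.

Ag3PO4(s) <=> 3 Ag^+ + PO4^3-
Ksp = [Ag^+]^3[PO4^3-]
Precipitation begins when Q = Ksp. With [PO4^3-] = 3.45 × 10^-4 M:
3.05 × 10^-17 = (3.45 × 10^-4) × [Ag^+]^3
[Ag^+] = (3.05 × 10^-17 / 3.45 × 10^-4)^(1/3) = 4.45 x 10^-5 M

4.45e-5 M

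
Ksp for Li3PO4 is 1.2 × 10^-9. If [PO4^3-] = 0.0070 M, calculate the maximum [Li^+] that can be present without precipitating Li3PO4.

Li3PO4(s) ⇌ 3 Li^+ + PO4^3-
Ksp = [Li^+]^3[PO4^3-]
Precipitation begins when Q = Ksp. With [PO4^3-] = 0.0070 M:
1.2 × 10^-9 = (0.0070) × [Li^+]^3
[Li^+] = (1.2 × 10^-9 / 7.0 × 10^-3)^(1/3) = 5.6 x 10^-3 M

5.6e-3 M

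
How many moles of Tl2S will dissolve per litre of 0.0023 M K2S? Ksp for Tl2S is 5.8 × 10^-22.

Tl2S(s) ⇌ 2 Tl^+ + S^2-
Ksp = [Tl^+]^2[S^2-]
If s mol/L dissolves here, [Tl^+] = 2s, [S^2-] = 0.0023 + s ≈ 0.0023 (since S^2- from K2S dominates).
Ksp ≈ (2s)^2 × 0.0023
s = 2.5 × 10^-10 M
Check: s = 2.5 × 10^-10 ≪ 0.0023, so the approximation is valid.

s ≈ 2.5 x 10^-10 M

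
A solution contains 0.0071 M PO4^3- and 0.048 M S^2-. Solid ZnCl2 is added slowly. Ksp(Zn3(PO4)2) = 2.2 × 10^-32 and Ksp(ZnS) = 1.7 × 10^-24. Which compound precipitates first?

Each salt begins to precipitate when Q = Ksp, i.e. when [Zn^2+] reaches its threshold.
For Zn3(PO4)2: 2.2 × 10^-32 = (0.0071)^2 × [Zn^2+]^3  ⇒  [Zn^2+] = 7.6 × 10^-10 M.
For ZnS: 1.7 × 10^-24 = 0.048 × [Zn^2+]  ⇒  [Zn^2+] = 3.5 × 10^-23 M.
The salt with the lower threshold [Zn^2+] precipitates first: ZnS.

ZnS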